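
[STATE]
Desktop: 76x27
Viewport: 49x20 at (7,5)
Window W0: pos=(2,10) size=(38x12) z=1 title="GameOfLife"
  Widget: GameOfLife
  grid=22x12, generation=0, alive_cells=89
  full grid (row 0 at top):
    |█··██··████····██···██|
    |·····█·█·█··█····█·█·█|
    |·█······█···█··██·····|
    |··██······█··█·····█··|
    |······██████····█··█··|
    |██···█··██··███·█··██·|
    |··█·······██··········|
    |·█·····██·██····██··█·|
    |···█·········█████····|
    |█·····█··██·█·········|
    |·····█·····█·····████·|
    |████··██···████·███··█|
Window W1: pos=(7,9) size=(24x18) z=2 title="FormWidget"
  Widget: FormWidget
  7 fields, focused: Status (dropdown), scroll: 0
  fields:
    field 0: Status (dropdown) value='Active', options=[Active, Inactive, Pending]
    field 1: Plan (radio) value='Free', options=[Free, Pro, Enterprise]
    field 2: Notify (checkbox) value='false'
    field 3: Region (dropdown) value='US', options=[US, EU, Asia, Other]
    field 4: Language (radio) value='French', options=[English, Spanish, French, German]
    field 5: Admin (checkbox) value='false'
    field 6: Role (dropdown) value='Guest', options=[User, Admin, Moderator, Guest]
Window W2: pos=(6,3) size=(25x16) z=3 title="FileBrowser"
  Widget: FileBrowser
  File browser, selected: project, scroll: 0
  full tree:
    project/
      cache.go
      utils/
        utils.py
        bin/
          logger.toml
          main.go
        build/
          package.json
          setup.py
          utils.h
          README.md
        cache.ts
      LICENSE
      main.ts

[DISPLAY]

───────────────────────┨                         
> [-] project/         ┃                         
    cache.go           ┃                         
    [+] utils/         ┃                         
    LICENSE            ┃                         
    main.ts            ┃━━━━━━━━┓                
                       ┃        ┃                
                       ┃────────┨                
                       ┃        ┃                
                       ┃        ┃                
                       ┃        ┃                
                       ┃        ┃                
                       ┃        ┃                
━━━━━━━━━━━━━━━━━━━━━━━┛        ┃                
┃                      ┃        ┃                
┃                      ┃        ┃                
┃                      ┃━━━━━━━━┛                
┃                      ┃                         
┃                      ┃                         
┃                      ┃                         


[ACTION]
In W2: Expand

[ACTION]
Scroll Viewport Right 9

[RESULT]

──────────────┨                                  
ject/         ┃                                  
.go           ┃                                  
tils/         ┃                                  
SE            ┃                                  
ts            ┃━━━━━━━━┓                         
              ┃        ┃                         
              ┃────────┨                         
              ┃        ┃                         
              ┃        ┃                         
              ┃        ┃                         
              ┃        ┃                         
              ┃        ┃                         
━━━━━━━━━━━━━━┛        ┃                         
              ┃        ┃                         
              ┃        ┃                         
              ┃━━━━━━━━┛                         
              ┃                                  
              ┃                                  
              ┃                                  


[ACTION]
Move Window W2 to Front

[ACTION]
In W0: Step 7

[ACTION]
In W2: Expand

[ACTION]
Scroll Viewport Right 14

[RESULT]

───┨                                             
   ┃                                             
   ┃                                             
   ┃                                             
   ┃                                             
   ┃━━━━━━━━┓                                    
   ┃        ┃                                    
   ┃────────┨                                    
   ┃        ┃                                    
   ┃        ┃                                    
   ┃        ┃                                    
   ┃        ┃                                    
   ┃        ┃                                    
━━━┛        ┃                                    
   ┃        ┃                                    
   ┃        ┃                                    
   ┃━━━━━━━━┛                                    
   ┃                                             
   ┃                                             
   ┃                                             


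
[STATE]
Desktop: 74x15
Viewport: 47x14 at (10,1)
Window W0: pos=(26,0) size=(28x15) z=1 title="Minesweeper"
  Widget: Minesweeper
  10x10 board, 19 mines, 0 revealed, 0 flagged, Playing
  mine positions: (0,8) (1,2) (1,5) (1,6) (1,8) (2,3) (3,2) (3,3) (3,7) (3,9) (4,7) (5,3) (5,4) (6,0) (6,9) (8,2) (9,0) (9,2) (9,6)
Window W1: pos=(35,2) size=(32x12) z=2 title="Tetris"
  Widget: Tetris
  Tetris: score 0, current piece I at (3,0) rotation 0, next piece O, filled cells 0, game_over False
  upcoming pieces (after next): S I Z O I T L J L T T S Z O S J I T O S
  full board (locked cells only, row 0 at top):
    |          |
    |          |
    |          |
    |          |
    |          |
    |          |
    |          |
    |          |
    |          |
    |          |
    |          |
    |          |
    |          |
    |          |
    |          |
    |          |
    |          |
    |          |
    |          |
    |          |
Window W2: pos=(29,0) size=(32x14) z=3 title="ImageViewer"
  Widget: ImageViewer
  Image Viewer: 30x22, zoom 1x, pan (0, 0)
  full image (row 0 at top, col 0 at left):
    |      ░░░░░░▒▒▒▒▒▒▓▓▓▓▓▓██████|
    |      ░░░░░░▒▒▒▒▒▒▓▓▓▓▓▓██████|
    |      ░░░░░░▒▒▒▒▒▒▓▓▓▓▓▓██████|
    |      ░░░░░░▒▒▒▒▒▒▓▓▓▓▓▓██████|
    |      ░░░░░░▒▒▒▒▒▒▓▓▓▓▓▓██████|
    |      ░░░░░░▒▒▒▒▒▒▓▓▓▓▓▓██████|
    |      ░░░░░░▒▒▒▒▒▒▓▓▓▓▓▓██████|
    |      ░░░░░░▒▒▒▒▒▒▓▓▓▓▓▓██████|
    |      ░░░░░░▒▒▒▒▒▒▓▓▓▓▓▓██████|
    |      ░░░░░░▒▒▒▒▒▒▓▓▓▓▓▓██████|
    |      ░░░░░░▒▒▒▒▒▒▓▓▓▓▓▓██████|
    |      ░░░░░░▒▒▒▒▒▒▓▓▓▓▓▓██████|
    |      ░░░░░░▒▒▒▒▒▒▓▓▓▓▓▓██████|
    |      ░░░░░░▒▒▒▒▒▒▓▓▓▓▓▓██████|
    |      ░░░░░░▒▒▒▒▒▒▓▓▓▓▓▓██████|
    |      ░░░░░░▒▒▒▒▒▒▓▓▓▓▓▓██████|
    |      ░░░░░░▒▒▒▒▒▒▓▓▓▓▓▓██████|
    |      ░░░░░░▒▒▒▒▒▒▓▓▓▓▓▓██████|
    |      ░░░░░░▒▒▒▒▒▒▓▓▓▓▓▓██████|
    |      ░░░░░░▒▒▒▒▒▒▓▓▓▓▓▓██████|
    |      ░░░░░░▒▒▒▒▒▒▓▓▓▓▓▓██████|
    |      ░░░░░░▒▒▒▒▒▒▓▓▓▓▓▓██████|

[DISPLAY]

                ┃ M┃ ImageViewer               
                ┠──┠───────────────────────────
                ┃■■┃      ░░░░░░▒▒▒▒▒▒▓▓▓▓▓▓███
                ┃■■┃      ░░░░░░▒▒▒▒▒▒▓▓▓▓▓▓███
                ┃■■┃      ░░░░░░▒▒▒▒▒▒▓▓▓▓▓▓███
                ┃■■┃      ░░░░░░▒▒▒▒▒▒▓▓▓▓▓▓███
                ┃■■┃      ░░░░░░▒▒▒▒▒▒▓▓▓▓▓▓███
                ┃■■┃      ░░░░░░▒▒▒▒▒▒▓▓▓▓▓▓███
                ┃■■┃      ░░░░░░▒▒▒▒▒▒▓▓▓▓▓▓███
                ┃■■┃      ░░░░░░▒▒▒▒▒▒▓▓▓▓▓▓███
                ┃■■┃      ░░░░░░▒▒▒▒▒▒▓▓▓▓▓▓███
                ┃■■┃      ░░░░░░▒▒▒▒▒▒▓▓▓▓▓▓███
                ┃  ┗━━━━━━━━━━━━━━━━━━━━━━━━━━━
                ┗━━━━━━━━━━━━━━━━━━━━━━━━━━┛   


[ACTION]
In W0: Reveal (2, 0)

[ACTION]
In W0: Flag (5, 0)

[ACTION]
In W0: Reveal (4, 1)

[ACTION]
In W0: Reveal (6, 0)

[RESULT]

                ┃ M┃ ImageViewer               
                ┠──┠───────────────────────────
                ┃ 1┃      ░░░░░░▒▒▒▒▒▒▓▓▓▓▓▓███
                ┃ 1┃      ░░░░░░▒▒▒▒▒▒▓▓▓▓▓▓███
                ┃ 2┃      ░░░░░░▒▒▒▒▒▒▓▓▓▓▓▓███
                ┃ 1┃      ░░░░░░▒▒▒▒▒▒▓▓▓▓▓▓███
                ┃ 1┃      ░░░░░░▒▒▒▒▒▒▓▓▓▓▓▓███
                ┃11┃      ░░░░░░▒▒▒▒▒▒▓▓▓▓▓▓███
                ┃✹■┃      ░░░░░░▒▒▒▒▒▒▓▓▓▓▓▓███
                ┃■■┃      ░░░░░░▒▒▒▒▒▒▓▓▓▓▓▓███
                ┃■■┃      ░░░░░░▒▒▒▒▒▒▓▓▓▓▓▓███
                ┃✹■┃      ░░░░░░▒▒▒▒▒▒▓▓▓▓▓▓███
                ┃  ┗━━━━━━━━━━━━━━━━━━━━━━━━━━━
                ┗━━━━━━━━━━━━━━━━━━━━━━━━━━┛   


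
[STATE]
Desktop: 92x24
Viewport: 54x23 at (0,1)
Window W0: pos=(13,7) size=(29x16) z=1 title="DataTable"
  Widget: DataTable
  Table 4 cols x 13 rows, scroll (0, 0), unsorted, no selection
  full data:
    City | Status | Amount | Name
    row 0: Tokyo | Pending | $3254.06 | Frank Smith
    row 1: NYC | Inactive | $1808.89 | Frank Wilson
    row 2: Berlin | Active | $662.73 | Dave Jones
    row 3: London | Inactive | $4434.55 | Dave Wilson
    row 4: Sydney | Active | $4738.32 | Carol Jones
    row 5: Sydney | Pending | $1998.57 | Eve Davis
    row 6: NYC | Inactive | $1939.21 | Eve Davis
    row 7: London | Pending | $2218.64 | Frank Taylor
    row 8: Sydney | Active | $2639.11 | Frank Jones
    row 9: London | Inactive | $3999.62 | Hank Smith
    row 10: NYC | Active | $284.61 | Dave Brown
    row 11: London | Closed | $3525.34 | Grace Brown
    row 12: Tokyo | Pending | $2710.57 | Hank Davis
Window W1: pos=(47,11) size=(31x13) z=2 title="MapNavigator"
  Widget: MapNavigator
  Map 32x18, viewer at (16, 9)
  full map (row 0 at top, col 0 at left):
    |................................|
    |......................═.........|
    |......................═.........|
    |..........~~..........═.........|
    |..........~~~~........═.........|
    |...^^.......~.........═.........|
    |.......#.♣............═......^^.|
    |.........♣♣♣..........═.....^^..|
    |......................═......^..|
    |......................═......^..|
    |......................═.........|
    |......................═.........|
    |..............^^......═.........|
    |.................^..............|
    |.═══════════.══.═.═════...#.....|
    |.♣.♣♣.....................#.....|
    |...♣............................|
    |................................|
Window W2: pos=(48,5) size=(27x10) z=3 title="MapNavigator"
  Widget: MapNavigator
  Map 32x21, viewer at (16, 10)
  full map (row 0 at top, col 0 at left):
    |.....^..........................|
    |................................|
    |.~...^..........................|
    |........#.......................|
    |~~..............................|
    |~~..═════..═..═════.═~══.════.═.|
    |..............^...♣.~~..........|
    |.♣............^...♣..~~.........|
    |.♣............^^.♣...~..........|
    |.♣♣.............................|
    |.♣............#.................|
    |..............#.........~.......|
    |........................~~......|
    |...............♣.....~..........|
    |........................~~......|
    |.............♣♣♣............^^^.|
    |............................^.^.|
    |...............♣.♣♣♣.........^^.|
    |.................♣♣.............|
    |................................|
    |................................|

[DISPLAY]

                                                      
                                                      
                                                      
                                                      
                                                ┏━━━━━
                                                ┃ MapN
             ┏━━━━━━━━━━━━━━━━━━━━━━━━━━━┓      ┠─────
             ┃ DataTable                 ┃      ┃.....
             ┠───────────────────────────┨      ┃.....
             ┃City  │Status  │Amount  │Na┃      ┃.....
             ┃──────┼────────┼────────┼──┃     ┏┃.....
             ┃Tokyo │Pending │$3254.06│Fr┃     ┃┃.....
             ┃NYC   │Inactive│$1808.89│Fr┃     ┠┃.....
             ┃Berlin│Active  │$662.73 │Da┃     ┃┗━━━━━
             ┃London│Inactive│$4434.55│Da┃     ┃.....#
             ┃Sydney│Active  │$4738.32│Ca┃     ┃......
             ┃Sydney│Pending │$1998.57│Ev┃     ┃......
             ┃NYC   │Inactive│$1939.21│Ev┃     ┃......
             ┃London│Pending │$2218.64│Fr┃     ┃......
             ┃Sydney│Active  │$2639.11│Fr┃     ┃......
             ┃London│Inactive│$3999.62│Ha┃     ┃......
             ┗━━━━━━━━━━━━━━━━━━━━━━━━━━━┛     ┃......
                                               ┗━━━━━━


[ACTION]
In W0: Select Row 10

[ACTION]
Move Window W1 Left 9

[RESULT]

                                                      
                                                      
                                                      
                                                      
                                                ┏━━━━━
                                                ┃ MapN
             ┏━━━━━━━━━━━━━━━━━━━━━━━━━━━┓      ┠─────
             ┃ DataTable                 ┃      ┃.....
             ┠───────────────────────────┨      ┃.....
             ┃City  │Status  │Amount  │Na┃      ┃.....
             ┃──────┼────────┼────────┏━━━━━━━━━┃.....
             ┃Tokyo │Pending │$3254.06┃ MapNavig┃.....
             ┃NYC   │Inactive│$1808.89┠─────────┃.....
             ┃Berlin│Active  │$662.73 ┃.^^......┗━━━━━
             ┃London│Inactive│$4434.55┃.....#.♣.......
             ┃Sydney│Active  │$4738.32┃.......♣♣♣.....
             ┃Sydney│Pending │$1998.57┃...............
             ┃NYC   │Inactive│$1939.21┃..............@
             ┃London│Pending │$2218.64┃...............
             ┃Sydney│Active  │$2639.11┃...............
             ┃London│Inactive│$3999.62┃............^^.
             ┗━━━━━━━━━━━━━━━━━━━━━━━━┃...............
                                      ┗━━━━━━━━━━━━━━━


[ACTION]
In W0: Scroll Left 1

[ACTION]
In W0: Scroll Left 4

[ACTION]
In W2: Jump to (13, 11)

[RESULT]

                                                      
                                                      
                                                      
                                                      
                                                ┏━━━━━
                                                ┃ MapN
             ┏━━━━━━━━━━━━━━━━━━━━━━━━━━━┓      ┠─────
             ┃ DataTable                 ┃      ┃♣....
             ┠───────────────────────────┨      ┃♣♣...
             ┃City  │Status  │Amount  │Na┃      ┃♣....
             ┃──────┼────────┼────────┏━━━━━━━━━┃.....
             ┃Tokyo │Pending │$3254.06┃ MapNavig┃.....
             ┃NYC   │Inactive│$1808.89┠─────────┃.....
             ┃Berlin│Active  │$662.73 ┃.^^......┗━━━━━
             ┃London│Inactive│$4434.55┃.....#.♣.......
             ┃Sydney│Active  │$4738.32┃.......♣♣♣.....
             ┃Sydney│Pending │$1998.57┃...............
             ┃NYC   │Inactive│$1939.21┃..............@
             ┃London│Pending │$2218.64┃...............
             ┃Sydney│Active  │$2639.11┃...............
             ┃London│Inactive│$3999.62┃............^^.
             ┗━━━━━━━━━━━━━━━━━━━━━━━━┃...............
                                      ┗━━━━━━━━━━━━━━━


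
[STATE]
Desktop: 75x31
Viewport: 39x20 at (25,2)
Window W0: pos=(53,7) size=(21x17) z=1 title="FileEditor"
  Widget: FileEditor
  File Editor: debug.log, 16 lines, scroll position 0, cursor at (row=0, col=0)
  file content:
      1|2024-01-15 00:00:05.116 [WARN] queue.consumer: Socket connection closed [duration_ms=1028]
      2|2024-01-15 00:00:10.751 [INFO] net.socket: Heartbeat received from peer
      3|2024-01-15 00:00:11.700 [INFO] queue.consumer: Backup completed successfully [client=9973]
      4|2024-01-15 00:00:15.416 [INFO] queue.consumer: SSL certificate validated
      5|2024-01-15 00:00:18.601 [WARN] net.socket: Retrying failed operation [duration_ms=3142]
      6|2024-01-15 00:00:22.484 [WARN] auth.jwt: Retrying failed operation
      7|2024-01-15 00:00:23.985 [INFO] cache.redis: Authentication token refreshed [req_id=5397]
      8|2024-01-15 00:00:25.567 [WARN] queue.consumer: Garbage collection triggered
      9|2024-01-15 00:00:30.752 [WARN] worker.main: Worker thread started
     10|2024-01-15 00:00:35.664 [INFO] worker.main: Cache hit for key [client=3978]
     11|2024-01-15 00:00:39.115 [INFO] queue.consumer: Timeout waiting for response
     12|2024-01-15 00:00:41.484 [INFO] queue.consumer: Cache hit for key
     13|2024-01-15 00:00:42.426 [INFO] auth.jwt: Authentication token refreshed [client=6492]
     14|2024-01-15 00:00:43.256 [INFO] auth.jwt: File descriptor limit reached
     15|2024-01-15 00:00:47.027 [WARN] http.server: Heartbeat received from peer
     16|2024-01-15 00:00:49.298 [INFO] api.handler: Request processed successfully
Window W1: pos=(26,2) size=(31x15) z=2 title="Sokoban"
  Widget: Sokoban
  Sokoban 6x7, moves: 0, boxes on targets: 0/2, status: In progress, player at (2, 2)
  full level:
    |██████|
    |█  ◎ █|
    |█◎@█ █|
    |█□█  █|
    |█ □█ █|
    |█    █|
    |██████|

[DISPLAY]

 ┏━━━━━━━━━━━━━━━━━━━━━━━━━━━━━┓       
 ┃ Sokoban                     ┃       
 ┠─────────────────────────────┨       
 ┃██████                       ┃       
 ┃█  ◎ █                       ┃       
 ┃█◎@█ █                       ┃━━━━━━━
 ┃█□█  █                       ┃leEdito
 ┃█ □█ █                       ┃───────
 ┃█    █                       ┃4-01-15
 ┃██████                       ┃4-01-15
 ┃Moves: 0  0/2                ┃4-01-15
 ┃                             ┃4-01-15
 ┃                             ┃4-01-15
 ┃                             ┃4-01-15
 ┗━━━━━━━━━━━━━━━━━━━━━━━━━━━━━┛4-01-15
                            ┃2024-01-15
                            ┃2024-01-15
                            ┃2024-01-15
                            ┃2024-01-15
                            ┃2024-01-15


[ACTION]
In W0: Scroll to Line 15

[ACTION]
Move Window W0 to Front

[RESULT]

 ┏━━━━━━━━━━━━━━━━━━━━━━━━━━━━━┓       
 ┃ Sokoban                     ┃       
 ┠─────────────────────────────┨       
 ┃██████                       ┃       
 ┃█  ◎ █                       ┃       
 ┃█◎@█ █                    ┏━━━━━━━━━━
 ┃█□█  █                    ┃ FileEdito
 ┃█ □█ █                    ┠──────────
 ┃█    █                    ┃2024-01-15
 ┃██████                    ┃2024-01-15
 ┃Moves: 0  0/2             ┃2024-01-15
 ┃                          ┃2024-01-15
 ┃                          ┃2024-01-15
 ┃                          ┃2024-01-15
 ┗━━━━━━━━━━━━━━━━━━━━━━━━━━┃2024-01-15
                            ┃2024-01-15
                            ┃2024-01-15
                            ┃2024-01-15
                            ┃2024-01-15
                            ┃2024-01-15


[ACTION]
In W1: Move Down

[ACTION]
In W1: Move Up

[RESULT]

 ┏━━━━━━━━━━━━━━━━━━━━━━━━━━━━━┓       
 ┃ Sokoban                     ┃       
 ┠─────────────────────────────┨       
 ┃██████                       ┃       
 ┃█ @◎ █                       ┃       
 ┃█◎ █ █                    ┏━━━━━━━━━━
 ┃█□█  █                    ┃ FileEdito
 ┃█ □█ █                    ┠──────────
 ┃█    █                    ┃2024-01-15
 ┃██████                    ┃2024-01-15
 ┃Moves: 1  0/2             ┃2024-01-15
 ┃                          ┃2024-01-15
 ┃                          ┃2024-01-15
 ┃                          ┃2024-01-15
 ┗━━━━━━━━━━━━━━━━━━━━━━━━━━┃2024-01-15
                            ┃2024-01-15
                            ┃2024-01-15
                            ┃2024-01-15
                            ┃2024-01-15
                            ┃2024-01-15


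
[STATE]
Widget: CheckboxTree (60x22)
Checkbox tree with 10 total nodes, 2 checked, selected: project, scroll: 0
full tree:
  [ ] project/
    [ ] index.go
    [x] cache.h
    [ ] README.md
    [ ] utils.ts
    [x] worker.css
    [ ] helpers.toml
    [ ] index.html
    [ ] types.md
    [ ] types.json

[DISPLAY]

>[-] project/                                               
   [ ] index.go                                             
   [x] cache.h                                              
   [ ] README.md                                            
   [ ] utils.ts                                             
   [x] worker.css                                           
   [ ] helpers.toml                                         
   [ ] index.html                                           
   [ ] types.md                                             
   [ ] types.json                                           
                                                            
                                                            
                                                            
                                                            
                                                            
                                                            
                                                            
                                                            
                                                            
                                                            
                                                            
                                                            


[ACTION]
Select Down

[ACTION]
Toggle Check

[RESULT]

 [-] project/                                               
>  [x] index.go                                             
   [x] cache.h                                              
   [ ] README.md                                            
   [ ] utils.ts                                             
   [x] worker.css                                           
   [ ] helpers.toml                                         
   [ ] index.html                                           
   [ ] types.md                                             
   [ ] types.json                                           
                                                            
                                                            
                                                            
                                                            
                                                            
                                                            
                                                            
                                                            
                                                            
                                                            
                                                            
                                                            


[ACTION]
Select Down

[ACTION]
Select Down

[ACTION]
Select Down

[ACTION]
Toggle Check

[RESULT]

 [-] project/                                               
   [x] index.go                                             
   [x] cache.h                                              
   [ ] README.md                                            
>  [x] utils.ts                                             
   [x] worker.css                                           
   [ ] helpers.toml                                         
   [ ] index.html                                           
   [ ] types.md                                             
   [ ] types.json                                           
                                                            
                                                            
                                                            
                                                            
                                                            
                                                            
                                                            
                                                            
                                                            
                                                            
                                                            
                                                            


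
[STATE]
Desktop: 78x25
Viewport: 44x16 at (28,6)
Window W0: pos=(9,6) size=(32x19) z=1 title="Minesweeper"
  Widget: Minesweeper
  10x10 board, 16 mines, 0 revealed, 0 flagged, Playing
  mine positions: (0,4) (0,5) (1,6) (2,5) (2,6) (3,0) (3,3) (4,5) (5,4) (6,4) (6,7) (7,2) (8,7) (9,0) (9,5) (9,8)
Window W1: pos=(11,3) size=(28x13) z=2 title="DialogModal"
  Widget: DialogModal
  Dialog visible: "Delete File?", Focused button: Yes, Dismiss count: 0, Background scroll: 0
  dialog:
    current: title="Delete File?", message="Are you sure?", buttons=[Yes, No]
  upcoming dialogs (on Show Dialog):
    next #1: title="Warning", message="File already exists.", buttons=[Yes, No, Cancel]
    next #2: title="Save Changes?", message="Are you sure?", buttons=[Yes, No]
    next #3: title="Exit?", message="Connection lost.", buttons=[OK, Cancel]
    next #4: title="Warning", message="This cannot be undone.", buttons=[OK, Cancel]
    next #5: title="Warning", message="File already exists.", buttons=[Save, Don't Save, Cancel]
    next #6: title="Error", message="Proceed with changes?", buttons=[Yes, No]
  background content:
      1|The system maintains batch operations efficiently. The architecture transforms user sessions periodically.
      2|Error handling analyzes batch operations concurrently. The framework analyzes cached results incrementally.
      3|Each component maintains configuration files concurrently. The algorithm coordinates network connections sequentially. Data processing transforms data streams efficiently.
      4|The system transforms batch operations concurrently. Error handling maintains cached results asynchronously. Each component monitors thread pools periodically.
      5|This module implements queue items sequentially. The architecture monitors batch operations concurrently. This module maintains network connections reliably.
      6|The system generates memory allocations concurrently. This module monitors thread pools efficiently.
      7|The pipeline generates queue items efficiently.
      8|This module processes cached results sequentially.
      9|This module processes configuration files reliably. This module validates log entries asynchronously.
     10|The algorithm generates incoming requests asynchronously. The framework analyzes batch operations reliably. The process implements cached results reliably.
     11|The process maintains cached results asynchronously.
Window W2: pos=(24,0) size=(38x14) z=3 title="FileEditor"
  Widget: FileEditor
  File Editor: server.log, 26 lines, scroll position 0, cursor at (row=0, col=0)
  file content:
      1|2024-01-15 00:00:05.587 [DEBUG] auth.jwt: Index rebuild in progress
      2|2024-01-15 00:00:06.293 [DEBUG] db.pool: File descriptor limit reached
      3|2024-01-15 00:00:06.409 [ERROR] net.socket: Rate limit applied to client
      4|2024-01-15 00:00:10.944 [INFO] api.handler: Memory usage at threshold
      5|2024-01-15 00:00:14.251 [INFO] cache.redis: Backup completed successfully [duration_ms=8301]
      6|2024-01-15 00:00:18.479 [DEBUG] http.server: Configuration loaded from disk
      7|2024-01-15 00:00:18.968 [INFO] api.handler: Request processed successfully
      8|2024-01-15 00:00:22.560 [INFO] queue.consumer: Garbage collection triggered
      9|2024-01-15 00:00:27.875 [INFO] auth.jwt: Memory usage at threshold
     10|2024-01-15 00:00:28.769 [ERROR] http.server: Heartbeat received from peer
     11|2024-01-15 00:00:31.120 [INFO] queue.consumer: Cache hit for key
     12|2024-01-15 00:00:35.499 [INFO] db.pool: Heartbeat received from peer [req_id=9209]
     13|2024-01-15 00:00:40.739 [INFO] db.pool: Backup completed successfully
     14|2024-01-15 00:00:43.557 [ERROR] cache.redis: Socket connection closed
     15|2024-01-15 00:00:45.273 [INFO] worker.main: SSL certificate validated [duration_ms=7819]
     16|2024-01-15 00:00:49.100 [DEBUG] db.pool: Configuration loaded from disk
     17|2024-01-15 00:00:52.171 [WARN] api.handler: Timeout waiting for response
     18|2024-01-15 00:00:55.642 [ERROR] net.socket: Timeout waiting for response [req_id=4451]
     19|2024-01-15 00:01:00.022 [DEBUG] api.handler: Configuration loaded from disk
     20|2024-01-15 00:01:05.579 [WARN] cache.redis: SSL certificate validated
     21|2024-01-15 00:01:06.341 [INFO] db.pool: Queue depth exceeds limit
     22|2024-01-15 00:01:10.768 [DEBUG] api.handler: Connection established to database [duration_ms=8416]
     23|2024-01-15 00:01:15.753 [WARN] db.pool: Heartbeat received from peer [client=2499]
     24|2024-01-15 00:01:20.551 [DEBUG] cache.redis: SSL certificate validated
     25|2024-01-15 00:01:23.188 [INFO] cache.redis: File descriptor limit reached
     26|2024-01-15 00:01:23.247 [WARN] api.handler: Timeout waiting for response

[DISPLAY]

4-01-15 00:00:10.944 [INFO] api.░┃          
4-01-15 00:00:14.251 [INFO] cach░┃          
4-01-15 00:00:18.479 [DEBUG] htt░┃          
4-01-15 00:00:18.968 [INFO] api.░┃          
4-01-15 00:00:22.560 [INFO] queu░┃          
4-01-15 00:00:27.875 [INFO] auth░┃          
4-01-15 00:00:28.769 [ERROR] htt▼┃          
━━━━━━━━━━━━━━━━━━━━━━━━━━━━━━━━━┛          
esses conf┃ ┃                               
━━━━━━━━━━┛ ┃                               
            ┃                               
            ┃                               
            ┃                               
            ┃                               
            ┃                               
            ┃                               


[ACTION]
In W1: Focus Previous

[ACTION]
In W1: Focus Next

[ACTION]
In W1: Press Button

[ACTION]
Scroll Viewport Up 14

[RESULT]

━━━━━━━━━━━━━━━━━━━━━━━━━━━━━━━━━┓          
leEditor                         ┃          
─────────────────────────────────┨          
4-01-15 00:00:05.587 [DEBUG] aut▲┃          
4-01-15 00:00:06.293 [DEBUG] db.█┃          
4-01-15 00:00:06.409 [ERROR] net░┃          
4-01-15 00:00:10.944 [INFO] api.░┃          
4-01-15 00:00:14.251 [INFO] cach░┃          
4-01-15 00:00:18.479 [DEBUG] htt░┃          
4-01-15 00:00:18.968 [INFO] api.░┃          
4-01-15 00:00:22.560 [INFO] queu░┃          
4-01-15 00:00:27.875 [INFO] auth░┃          
4-01-15 00:00:28.769 [ERROR] htt▼┃          
━━━━━━━━━━━━━━━━━━━━━━━━━━━━━━━━━┛          
esses conf┃ ┃                               
━━━━━━━━━━┛ ┃                               


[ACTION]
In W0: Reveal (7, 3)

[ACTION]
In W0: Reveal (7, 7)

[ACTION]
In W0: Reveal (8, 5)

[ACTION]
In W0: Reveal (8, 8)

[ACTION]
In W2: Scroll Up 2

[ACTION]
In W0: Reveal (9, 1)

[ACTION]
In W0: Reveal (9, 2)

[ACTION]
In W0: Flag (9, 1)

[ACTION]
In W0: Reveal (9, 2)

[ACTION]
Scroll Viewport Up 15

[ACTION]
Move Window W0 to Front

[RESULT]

━━━━━━━━━━━━━━━━━━━━━━━━━━━━━━━━━┓          
leEditor                         ┃          
─────────────────────────────────┨          
4-01-15 00:00:05.587 [DEBUG] aut▲┃          
4-01-15 00:00:06.293 [DEBUG] db.█┃          
4-01-15 00:00:06.409 [ERROR] net░┃          
━━━━━━━━━━━━┓:10.944 [INFO] api.░┃          
            ┃:14.251 [INFO] cach░┃          
────────────┨:18.479 [DEBUG] htt░┃          
            ┃:18.968 [INFO] api.░┃          
            ┃:22.560 [INFO] queu░┃          
            ┃:27.875 [INFO] auth░┃          
            ┃:28.769 [ERROR] htt▼┃          
            ┃━━━━━━━━━━━━━━━━━━━━┛          
            ┃                               
            ┃                               


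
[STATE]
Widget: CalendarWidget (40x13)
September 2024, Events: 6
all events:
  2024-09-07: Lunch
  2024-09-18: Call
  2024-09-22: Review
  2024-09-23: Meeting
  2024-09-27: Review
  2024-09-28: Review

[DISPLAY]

             September 2024             
Mo Tu We Th Fr Sa Su                    
                   1                    
 2  3  4  5  6  7*  8                   
 9 10 11 12 13 14 15                    
16 17 18* 19 20 21 22*                  
23* 24 25 26 27* 28* 29                 
30                                      
                                        
                                        
                                        
                                        
                                        


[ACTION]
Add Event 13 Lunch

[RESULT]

             September 2024             
Mo Tu We Th Fr Sa Su                    
                   1                    
 2  3  4  5  6  7*  8                   
 9 10 11 12 13* 14 15                   
16 17 18* 19 20 21 22*                  
23* 24 25 26 27* 28* 29                 
30                                      
                                        
                                        
                                        
                                        
                                        


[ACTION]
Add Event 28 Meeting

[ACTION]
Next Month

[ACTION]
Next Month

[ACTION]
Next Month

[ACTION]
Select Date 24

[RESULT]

             December 2024              
Mo Tu We Th Fr Sa Su                    
                   1                    
 2  3  4  5  6  7  8                    
 9 10 11 12 13 14 15                    
16 17 18 19 20 21 22                    
23 [24] 25 26 27 28 29                  
30 31                                   
                                        
                                        
                                        
                                        
                                        


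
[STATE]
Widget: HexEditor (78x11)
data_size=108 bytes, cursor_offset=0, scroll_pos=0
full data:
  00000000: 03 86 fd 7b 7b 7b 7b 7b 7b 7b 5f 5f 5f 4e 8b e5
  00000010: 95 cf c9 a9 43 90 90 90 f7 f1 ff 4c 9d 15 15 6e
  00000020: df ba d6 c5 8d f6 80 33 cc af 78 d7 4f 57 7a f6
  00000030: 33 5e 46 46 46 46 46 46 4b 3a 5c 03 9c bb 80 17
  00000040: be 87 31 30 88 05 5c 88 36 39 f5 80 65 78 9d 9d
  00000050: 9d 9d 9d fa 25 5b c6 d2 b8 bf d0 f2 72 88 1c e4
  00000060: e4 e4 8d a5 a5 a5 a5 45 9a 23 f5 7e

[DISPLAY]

00000000  03 86 fd 7b 7b 7b 7b 7b  7b 7b 5f 5f 5f 4e 8b e5  |...{{{{{{{___N..|
00000010  95 cf c9 a9 43 90 90 90  f7 f1 ff 4c 9d 15 15 6e  |....C......L...n|
00000020  df ba d6 c5 8d f6 80 33  cc af 78 d7 4f 57 7a f6  |.......3..x.OWz.|
00000030  33 5e 46 46 46 46 46 46  4b 3a 5c 03 9c bb 80 17  |3^FFFFFFK:\.....|
00000040  be 87 31 30 88 05 5c 88  36 39 f5 80 65 78 9d 9d  |..10..\.69..ex..|
00000050  9d 9d 9d fa 25 5b c6 d2  b8 bf d0 f2 72 88 1c e4  |....%[......r...|
00000060  e4 e4 8d a5 a5 a5 a5 45  9a 23 f5 7e              |.......E.#.~    |
                                                                              
                                                                              
                                                                              
                                                                              


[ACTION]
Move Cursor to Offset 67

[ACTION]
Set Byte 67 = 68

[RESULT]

00000000  03 86 fd 7b 7b 7b 7b 7b  7b 7b 5f 5f 5f 4e 8b e5  |...{{{{{{{___N..|
00000010  95 cf c9 a9 43 90 90 90  f7 f1 ff 4c 9d 15 15 6e  |....C......L...n|
00000020  df ba d6 c5 8d f6 80 33  cc af 78 d7 4f 57 7a f6  |.......3..x.OWz.|
00000030  33 5e 46 46 46 46 46 46  4b 3a 5c 03 9c bb 80 17  |3^FFFFFFK:\.....|
00000040  be 87 31 68 88 05 5c 88  36 39 f5 80 65 78 9d 9d  |..1h..\.69..ex..|
00000050  9d 9d 9d fa 25 5b c6 d2  b8 bf d0 f2 72 88 1c e4  |....%[......r...|
00000060  e4 e4 8d a5 a5 a5 a5 45  9a 23 f5 7e              |.......E.#.~    |
                                                                              
                                                                              
                                                                              
                                                                              


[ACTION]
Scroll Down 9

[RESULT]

00000060  e4 e4 8d a5 a5 a5 a5 45  9a 23 f5 7e              |.......E.#.~    |
                                                                              
                                                                              
                                                                              
                                                                              
                                                                              
                                                                              
                                                                              
                                                                              
                                                                              
                                                                              


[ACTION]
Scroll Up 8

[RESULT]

00000000  03 86 fd 7b 7b 7b 7b 7b  7b 7b 5f 5f 5f 4e 8b e5  |...{{{{{{{___N..|
00000010  95 cf c9 a9 43 90 90 90  f7 f1 ff 4c 9d 15 15 6e  |....C......L...n|
00000020  df ba d6 c5 8d f6 80 33  cc af 78 d7 4f 57 7a f6  |.......3..x.OWz.|
00000030  33 5e 46 46 46 46 46 46  4b 3a 5c 03 9c bb 80 17  |3^FFFFFFK:\.....|
00000040  be 87 31 68 88 05 5c 88  36 39 f5 80 65 78 9d 9d  |..1h..\.69..ex..|
00000050  9d 9d 9d fa 25 5b c6 d2  b8 bf d0 f2 72 88 1c e4  |....%[......r...|
00000060  e4 e4 8d a5 a5 a5 a5 45  9a 23 f5 7e              |.......E.#.~    |
                                                                              
                                                                              
                                                                              
                                                                              


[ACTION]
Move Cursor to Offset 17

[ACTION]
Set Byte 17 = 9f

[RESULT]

00000000  03 86 fd 7b 7b 7b 7b 7b  7b 7b 5f 5f 5f 4e 8b e5  |...{{{{{{{___N..|
00000010  95 9F c9 a9 43 90 90 90  f7 f1 ff 4c 9d 15 15 6e  |....C......L...n|
00000020  df ba d6 c5 8d f6 80 33  cc af 78 d7 4f 57 7a f6  |.......3..x.OWz.|
00000030  33 5e 46 46 46 46 46 46  4b 3a 5c 03 9c bb 80 17  |3^FFFFFFK:\.....|
00000040  be 87 31 68 88 05 5c 88  36 39 f5 80 65 78 9d 9d  |..1h..\.69..ex..|
00000050  9d 9d 9d fa 25 5b c6 d2  b8 bf d0 f2 72 88 1c e4  |....%[......r...|
00000060  e4 e4 8d a5 a5 a5 a5 45  9a 23 f5 7e              |.......E.#.~    |
                                                                              
                                                                              
                                                                              
                                                                              
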